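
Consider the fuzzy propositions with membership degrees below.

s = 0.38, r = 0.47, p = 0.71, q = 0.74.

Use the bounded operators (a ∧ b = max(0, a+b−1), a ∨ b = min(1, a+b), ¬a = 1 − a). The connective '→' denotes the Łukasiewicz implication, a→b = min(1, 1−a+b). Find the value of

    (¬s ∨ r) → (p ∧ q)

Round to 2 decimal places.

¬s = 1 − 0.38 = 0.62
¬s ∨ r = min(1, a+b) on (0.62, 0.47) = 1.00
p ∧ q = max(0, a+b−1) on (0.71, 0.74) = 0.45
(¬s ∨ r) → (p ∧ q)  [Łukasiewicz: min(1, 1−a+b)] with a=1.00, b=0.45 → 0.45

0.45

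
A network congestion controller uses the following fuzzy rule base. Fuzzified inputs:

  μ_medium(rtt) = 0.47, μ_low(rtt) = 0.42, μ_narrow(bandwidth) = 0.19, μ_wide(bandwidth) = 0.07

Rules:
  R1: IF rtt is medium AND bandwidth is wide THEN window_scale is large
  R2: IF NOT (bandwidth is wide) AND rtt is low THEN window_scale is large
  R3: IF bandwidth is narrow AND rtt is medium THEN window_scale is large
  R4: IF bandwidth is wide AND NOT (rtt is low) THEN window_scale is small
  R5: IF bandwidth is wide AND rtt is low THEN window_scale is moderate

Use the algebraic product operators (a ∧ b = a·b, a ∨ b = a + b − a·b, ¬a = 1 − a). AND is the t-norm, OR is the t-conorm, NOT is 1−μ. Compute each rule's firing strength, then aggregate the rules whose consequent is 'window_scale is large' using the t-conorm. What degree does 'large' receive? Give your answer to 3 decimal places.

R1: medium=0.47, wide=0.07; AND[a·b] → w = 0.0329
R2: ¬wide=1−0.07=0.93, low=0.42; AND[a·b] → w = 0.3906
R3: narrow=0.19, medium=0.47; AND[a·b] → w = 0.0893
R4: wide=0.07, ¬low=1−0.42=0.58; AND[a·b] → w = 0.0406
R5: wide=0.07, low=0.42; AND[a·b] → w = 0.0294
Rules with consequent 'large': {R1, R2, R3} → strengths 0.0329, 0.3906, 0.0893
Aggregate via t-conorm [a + b − a·b]: 0.4633

0.463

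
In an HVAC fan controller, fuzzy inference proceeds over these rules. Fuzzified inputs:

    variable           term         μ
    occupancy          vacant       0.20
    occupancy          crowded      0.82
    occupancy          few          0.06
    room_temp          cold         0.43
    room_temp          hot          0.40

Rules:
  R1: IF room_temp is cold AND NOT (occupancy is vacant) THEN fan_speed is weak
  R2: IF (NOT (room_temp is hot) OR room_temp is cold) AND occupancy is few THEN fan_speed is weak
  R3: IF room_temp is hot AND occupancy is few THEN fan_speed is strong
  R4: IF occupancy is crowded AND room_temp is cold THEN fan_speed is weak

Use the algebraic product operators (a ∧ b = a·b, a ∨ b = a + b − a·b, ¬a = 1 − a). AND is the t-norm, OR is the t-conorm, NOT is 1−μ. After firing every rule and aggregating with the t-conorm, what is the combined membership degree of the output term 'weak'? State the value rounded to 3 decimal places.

R1: cold=0.43, ¬vacant=1−0.20=0.80; AND[a·b] → w = 0.3440
R2: (¬hot=1−0.40=0.60 OR cold=0.43) = 0.7720; AND[a·b] with few=0.06 → w = 0.0463
R3: hot=0.40, few=0.06; AND[a·b] → w = 0.0240
R4: crowded=0.82, cold=0.43; AND[a·b] → w = 0.3526
Rules with consequent 'weak': {R1, R2, R4} → strengths 0.3440, 0.0463, 0.3526
Aggregate via t-conorm [a + b − a·b]: 0.5950

0.595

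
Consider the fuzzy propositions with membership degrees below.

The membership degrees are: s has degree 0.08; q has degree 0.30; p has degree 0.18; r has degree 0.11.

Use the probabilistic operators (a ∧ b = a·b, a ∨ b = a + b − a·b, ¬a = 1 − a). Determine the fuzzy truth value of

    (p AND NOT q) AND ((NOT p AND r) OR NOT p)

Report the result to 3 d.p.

NOT q = 1 − 0.3000 = 0.7000
p AND NOT q = a·b on (0.1800, 0.7000) = 0.1260
NOT p = 1 − 0.1800 = 0.8200
NOT p AND r = a·b on (0.8200, 0.1100) = 0.0902
NOT p = 1 − 0.1800 = 0.8200
(NOT p AND r) OR NOT p = a + b − a·b on (0.0902, 0.8200) = 0.8362
(p AND NOT q) AND ((NOT p AND r) OR NOT p) = a·b on (0.1260, 0.8362) = 0.1054

0.105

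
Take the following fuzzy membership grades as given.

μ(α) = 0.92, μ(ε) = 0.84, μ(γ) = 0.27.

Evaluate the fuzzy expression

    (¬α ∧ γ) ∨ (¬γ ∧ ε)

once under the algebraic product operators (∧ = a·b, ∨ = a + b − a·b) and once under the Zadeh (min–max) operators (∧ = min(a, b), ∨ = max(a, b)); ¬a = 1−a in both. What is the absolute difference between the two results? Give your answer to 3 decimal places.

0.108

Under algebraic product:
  ¬α = 1 − 0.9200 = 0.0800
  ¬α ∧ γ = a·b on (0.0800, 0.2700) = 0.0216
  ¬γ = 1 − 0.2700 = 0.7300
  ¬γ ∧ ε = a·b on (0.7300, 0.8400) = 0.6132
  (¬α ∧ γ) ∨ (¬γ ∧ ε) = a + b − a·b on (0.0216, 0.6132) = 0.6216
  → value = 0.6216
Under Zadeh (min–max):
  ¬α = 1 − 0.92 = 0.08
  ¬α ∧ γ = min(a, b) on (0.08, 0.27) = 0.08
  ¬γ = 1 − 0.27 = 0.73
  ¬γ ∧ ε = min(a, b) on (0.73, 0.84) = 0.73
  (¬α ∧ γ) ∨ (¬γ ∧ ε) = max(a, b) on (0.08, 0.73) = 0.73
  → value = 0.7300
|0.6216 − 0.7300| = 0.108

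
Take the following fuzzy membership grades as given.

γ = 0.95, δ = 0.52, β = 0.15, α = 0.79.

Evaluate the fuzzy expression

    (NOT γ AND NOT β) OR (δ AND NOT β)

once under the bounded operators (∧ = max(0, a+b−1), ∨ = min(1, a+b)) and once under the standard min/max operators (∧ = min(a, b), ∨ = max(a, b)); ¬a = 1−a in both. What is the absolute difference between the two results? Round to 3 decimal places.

Under bounded:
  NOT γ = 1 − 0.95 = 0.05
  NOT β = 1 − 0.15 = 0.85
  NOT γ AND NOT β = max(0, a+b−1) on (0.05, 0.85) = 0.00
  NOT β = 1 − 0.15 = 0.85
  δ AND NOT β = max(0, a+b−1) on (0.52, 0.85) = 0.37
  (NOT γ AND NOT β) OR (δ AND NOT β) = min(1, a+b) on (0.00, 0.37) = 0.37
  → value = 0.3700
Under standard min/max:
  NOT γ = 1 − 0.95 = 0.05
  NOT β = 1 − 0.15 = 0.85
  NOT γ AND NOT β = min(a, b) on (0.05, 0.85) = 0.05
  NOT β = 1 − 0.15 = 0.85
  δ AND NOT β = min(a, b) on (0.52, 0.85) = 0.52
  (NOT γ AND NOT β) OR (δ AND NOT β) = max(a, b) on (0.05, 0.52) = 0.52
  → value = 0.5200
|0.3700 − 0.5200| = 0.150

0.150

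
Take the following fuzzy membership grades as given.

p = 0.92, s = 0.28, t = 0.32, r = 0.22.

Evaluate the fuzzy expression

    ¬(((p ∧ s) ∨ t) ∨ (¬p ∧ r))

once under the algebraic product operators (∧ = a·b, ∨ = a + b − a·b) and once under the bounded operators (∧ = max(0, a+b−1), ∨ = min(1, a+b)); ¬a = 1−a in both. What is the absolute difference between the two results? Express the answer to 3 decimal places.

0.016

Under algebraic product:
  p ∧ s = a·b on (0.9200, 0.2800) = 0.2576
  (p ∧ s) ∨ t = a + b − a·b on (0.2576, 0.3200) = 0.4952
  ¬p = 1 − 0.9200 = 0.0800
  ¬p ∧ r = a·b on (0.0800, 0.2200) = 0.0176
  ((p ∧ s) ∨ t) ∨ (¬p ∧ r) = a + b − a·b on (0.4952, 0.0176) = 0.5041
  ¬(((p ∧ s) ∨ t) ∨ (¬p ∧ r)) = 1 − 0.5041 = 0.4959
  → value = 0.4959
Under bounded:
  p ∧ s = max(0, a+b−1) on (0.92, 0.28) = 0.20
  (p ∧ s) ∨ t = min(1, a+b) on (0.20, 0.32) = 0.52
  ¬p = 1 − 0.92 = 0.08
  ¬p ∧ r = max(0, a+b−1) on (0.08, 0.22) = 0.00
  ((p ∧ s) ∨ t) ∨ (¬p ∧ r) = min(1, a+b) on (0.52, 0.00) = 0.52
  ¬(((p ∧ s) ∨ t) ∨ (¬p ∧ r)) = 1 − 0.52 = 0.48
  → value = 0.4800
|0.4959 − 0.4800| = 0.016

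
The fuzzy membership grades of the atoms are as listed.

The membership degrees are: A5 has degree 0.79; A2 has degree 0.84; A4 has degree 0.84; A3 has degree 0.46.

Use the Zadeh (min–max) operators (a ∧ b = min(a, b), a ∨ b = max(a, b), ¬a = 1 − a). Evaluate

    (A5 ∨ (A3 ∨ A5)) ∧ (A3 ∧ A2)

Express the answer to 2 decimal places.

A3 ∨ A5 = max(a, b) on (0.46, 0.79) = 0.79
A5 ∨ (A3 ∨ A5) = max(a, b) on (0.79, 0.79) = 0.79
A3 ∧ A2 = min(a, b) on (0.46, 0.84) = 0.46
(A5 ∨ (A3 ∨ A5)) ∧ (A3 ∧ A2) = min(a, b) on (0.79, 0.46) = 0.46

0.46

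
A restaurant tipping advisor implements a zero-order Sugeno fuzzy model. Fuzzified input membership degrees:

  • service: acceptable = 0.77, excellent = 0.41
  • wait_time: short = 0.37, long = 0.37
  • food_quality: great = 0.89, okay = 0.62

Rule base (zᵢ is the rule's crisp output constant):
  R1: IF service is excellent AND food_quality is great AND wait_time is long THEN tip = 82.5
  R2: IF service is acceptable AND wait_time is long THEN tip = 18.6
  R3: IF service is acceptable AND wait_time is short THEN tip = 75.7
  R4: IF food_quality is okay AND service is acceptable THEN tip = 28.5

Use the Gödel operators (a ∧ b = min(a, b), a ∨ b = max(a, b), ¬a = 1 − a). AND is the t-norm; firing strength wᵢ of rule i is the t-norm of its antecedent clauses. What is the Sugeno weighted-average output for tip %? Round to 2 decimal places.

48.03

R1 (z=82.5): excellent=0.41, great=0.89, long=0.37; AND[min(a, b)] → w = 0.37
R2 (z=18.6): acceptable=0.77, long=0.37; AND[min(a, b)] → w = 0.37
R3 (z=75.7): acceptable=0.77, short=0.37; AND[min(a, b)] → w = 0.37
R4 (z=28.5): okay=0.62, acceptable=0.77; AND[min(a, b)] → w = 0.62
Weighted average = (0.37·82.5 + 0.37·18.6 + 0.37·75.7 + 0.62·28.5) / (0.37 + 0.37 + 0.37 + 0.62)
  = 83.0860 / 1.7300 = 48.03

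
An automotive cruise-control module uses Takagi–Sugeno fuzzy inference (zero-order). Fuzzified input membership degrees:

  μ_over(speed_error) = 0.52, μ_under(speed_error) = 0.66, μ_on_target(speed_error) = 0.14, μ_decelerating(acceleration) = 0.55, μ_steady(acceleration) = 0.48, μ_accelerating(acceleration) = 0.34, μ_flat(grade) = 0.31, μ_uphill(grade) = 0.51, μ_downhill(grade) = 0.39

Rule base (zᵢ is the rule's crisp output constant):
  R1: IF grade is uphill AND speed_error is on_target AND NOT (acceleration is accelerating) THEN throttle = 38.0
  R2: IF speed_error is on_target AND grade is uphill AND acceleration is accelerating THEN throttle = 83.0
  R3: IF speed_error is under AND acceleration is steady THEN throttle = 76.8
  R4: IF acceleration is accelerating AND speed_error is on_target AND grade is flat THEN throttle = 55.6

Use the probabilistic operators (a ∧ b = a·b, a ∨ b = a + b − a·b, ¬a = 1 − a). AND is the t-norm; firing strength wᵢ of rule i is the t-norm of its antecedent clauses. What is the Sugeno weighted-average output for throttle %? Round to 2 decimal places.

71.86

R1 (z=38.0): uphill=0.51, on_target=0.14, ¬accelerating=1−0.34=0.66; AND[a·b] → w = 0.0471
R2 (z=83.0): on_target=0.14, uphill=0.51, accelerating=0.34; AND[a·b] → w = 0.0243
R3 (z=76.8): under=0.66, steady=0.48; AND[a·b] → w = 0.3168
R4 (z=55.6): accelerating=0.34, on_target=0.14, flat=0.31; AND[a·b] → w = 0.0148
Weighted average = (0.0471·38.0 + 0.0243·83.0 + 0.3168·76.8 + 0.0148·55.6) / (0.0471 + 0.0243 + 0.3168 + 0.0148)
  = 28.9563 / 0.4030 = 71.86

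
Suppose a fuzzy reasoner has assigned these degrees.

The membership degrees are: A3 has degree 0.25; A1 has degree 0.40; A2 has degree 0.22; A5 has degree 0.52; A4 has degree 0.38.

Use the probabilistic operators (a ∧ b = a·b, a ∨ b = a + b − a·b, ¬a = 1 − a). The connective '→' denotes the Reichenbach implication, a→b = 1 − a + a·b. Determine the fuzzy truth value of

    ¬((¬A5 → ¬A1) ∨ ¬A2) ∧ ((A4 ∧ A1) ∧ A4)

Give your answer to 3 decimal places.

¬A5 = 1 − 0.5200 = 0.4800
¬A1 = 1 − 0.4000 = 0.6000
¬A5 → ¬A1  [Reichenbach: 1 − a + a·b] with a=0.4800, b=0.6000 → 0.8080
¬A2 = 1 − 0.2200 = 0.7800
(¬A5 → ¬A1) ∨ ¬A2 = a + b − a·b on (0.8080, 0.7800) = 0.9578
¬((¬A5 → ¬A1) ∨ ¬A2) = 1 − 0.9578 = 0.0422
A4 ∧ A1 = a·b on (0.3800, 0.4000) = 0.1520
(A4 ∧ A1) ∧ A4 = a·b on (0.1520, 0.3800) = 0.0578
¬((¬A5 → ¬A1) ∨ ¬A2) ∧ ((A4 ∧ A1) ∧ A4) = a·b on (0.0422, 0.0578) = 0.0024

0.002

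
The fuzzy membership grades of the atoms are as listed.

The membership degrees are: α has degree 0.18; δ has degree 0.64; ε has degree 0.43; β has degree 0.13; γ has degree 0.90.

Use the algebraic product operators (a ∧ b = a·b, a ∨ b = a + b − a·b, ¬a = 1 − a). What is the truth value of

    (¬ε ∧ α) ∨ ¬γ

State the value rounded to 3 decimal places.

0.192

¬ε = 1 − 0.4300 = 0.5700
¬ε ∧ α = a·b on (0.5700, 0.1800) = 0.1026
¬γ = 1 − 0.9000 = 0.1000
(¬ε ∧ α) ∨ ¬γ = a + b − a·b on (0.1026, 0.1000) = 0.1923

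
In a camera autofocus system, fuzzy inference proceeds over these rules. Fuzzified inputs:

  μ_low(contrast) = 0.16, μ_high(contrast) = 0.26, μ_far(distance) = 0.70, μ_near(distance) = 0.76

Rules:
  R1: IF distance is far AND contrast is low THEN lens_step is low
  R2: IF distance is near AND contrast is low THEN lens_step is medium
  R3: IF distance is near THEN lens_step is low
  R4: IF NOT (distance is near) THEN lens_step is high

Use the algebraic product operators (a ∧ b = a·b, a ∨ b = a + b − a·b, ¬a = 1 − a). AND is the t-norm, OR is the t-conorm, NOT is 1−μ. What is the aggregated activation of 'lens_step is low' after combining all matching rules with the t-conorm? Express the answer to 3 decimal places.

R1: far=0.70, low=0.16; AND[a·b] → w = 0.1120
R2: near=0.76, low=0.16; AND[a·b] → w = 0.1216
R3: near=0.76 → w = 0.7600
R4: ¬near=1−0.76=0.24 → w = 0.2400
Rules with consequent 'low': {R1, R3} → strengths 0.1120, 0.7600
Aggregate via t-conorm [a + b − a·b]: 0.7869

0.787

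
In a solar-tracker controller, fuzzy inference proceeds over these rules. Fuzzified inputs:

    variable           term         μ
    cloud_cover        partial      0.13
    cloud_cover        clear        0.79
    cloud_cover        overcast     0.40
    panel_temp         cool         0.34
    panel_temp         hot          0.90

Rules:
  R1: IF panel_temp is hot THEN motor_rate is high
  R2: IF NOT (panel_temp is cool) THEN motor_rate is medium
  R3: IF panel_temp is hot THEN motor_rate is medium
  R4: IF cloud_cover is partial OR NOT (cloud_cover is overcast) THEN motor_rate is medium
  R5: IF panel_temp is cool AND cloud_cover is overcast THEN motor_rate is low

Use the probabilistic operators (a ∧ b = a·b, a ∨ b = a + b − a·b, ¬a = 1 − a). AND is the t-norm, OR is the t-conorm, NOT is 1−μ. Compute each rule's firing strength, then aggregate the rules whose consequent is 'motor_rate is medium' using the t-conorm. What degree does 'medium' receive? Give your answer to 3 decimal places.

R1: hot=0.90 → w = 0.9000
R2: ¬cool=1−0.34=0.66 → w = 0.6600
R3: hot=0.90 → w = 0.9000
R4: partial=0.13, ¬overcast=1−0.40=0.60; OR[a + b − a·b] → w = 0.6520
R5: cool=0.34, overcast=0.40; AND[a·b] → w = 0.1360
Rules with consequent 'medium': {R2, R3, R4} → strengths 0.6600, 0.9000, 0.6520
Aggregate via t-conorm [a + b − a·b]: 0.9882

0.988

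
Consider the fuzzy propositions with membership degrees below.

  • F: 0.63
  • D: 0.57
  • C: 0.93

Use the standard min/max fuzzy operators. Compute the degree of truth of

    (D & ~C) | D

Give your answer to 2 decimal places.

0.57

~C = 1 − 0.93 = 0.07
D & ~C = min(a, b) on (0.57, 0.07) = 0.07
(D & ~C) | D = max(a, b) on (0.07, 0.57) = 0.57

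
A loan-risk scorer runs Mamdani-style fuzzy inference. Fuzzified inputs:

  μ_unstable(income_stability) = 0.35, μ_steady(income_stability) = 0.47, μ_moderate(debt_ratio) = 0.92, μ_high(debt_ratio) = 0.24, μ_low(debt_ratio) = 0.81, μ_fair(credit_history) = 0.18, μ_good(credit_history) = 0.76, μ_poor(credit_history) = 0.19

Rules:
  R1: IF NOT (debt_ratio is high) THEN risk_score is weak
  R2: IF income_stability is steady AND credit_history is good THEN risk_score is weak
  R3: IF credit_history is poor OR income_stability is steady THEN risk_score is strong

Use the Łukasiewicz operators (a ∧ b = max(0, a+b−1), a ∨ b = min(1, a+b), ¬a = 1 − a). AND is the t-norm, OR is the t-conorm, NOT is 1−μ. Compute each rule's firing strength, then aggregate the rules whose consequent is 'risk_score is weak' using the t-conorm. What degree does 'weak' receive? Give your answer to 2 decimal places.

0.99

R1: ¬high=1−0.24=0.76 → w = 0.76
R2: steady=0.47, good=0.76; AND[max(0, a+b−1)] → w = 0.23
R3: poor=0.19, steady=0.47; OR[min(1, a+b)] → w = 0.66
Rules with consequent 'weak': {R1, R2} → strengths 0.76, 0.23
Aggregate via t-conorm [min(1, a+b)]: 0.99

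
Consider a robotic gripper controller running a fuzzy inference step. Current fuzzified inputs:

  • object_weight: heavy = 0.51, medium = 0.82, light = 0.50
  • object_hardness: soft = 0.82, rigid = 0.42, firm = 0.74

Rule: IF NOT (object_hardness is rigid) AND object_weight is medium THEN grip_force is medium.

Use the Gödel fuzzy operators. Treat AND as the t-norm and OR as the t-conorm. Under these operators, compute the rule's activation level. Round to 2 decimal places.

0.58

firing strength: ¬rigid=1−0.42=0.58, medium=0.82; AND[min(a, b)] → w = 0.58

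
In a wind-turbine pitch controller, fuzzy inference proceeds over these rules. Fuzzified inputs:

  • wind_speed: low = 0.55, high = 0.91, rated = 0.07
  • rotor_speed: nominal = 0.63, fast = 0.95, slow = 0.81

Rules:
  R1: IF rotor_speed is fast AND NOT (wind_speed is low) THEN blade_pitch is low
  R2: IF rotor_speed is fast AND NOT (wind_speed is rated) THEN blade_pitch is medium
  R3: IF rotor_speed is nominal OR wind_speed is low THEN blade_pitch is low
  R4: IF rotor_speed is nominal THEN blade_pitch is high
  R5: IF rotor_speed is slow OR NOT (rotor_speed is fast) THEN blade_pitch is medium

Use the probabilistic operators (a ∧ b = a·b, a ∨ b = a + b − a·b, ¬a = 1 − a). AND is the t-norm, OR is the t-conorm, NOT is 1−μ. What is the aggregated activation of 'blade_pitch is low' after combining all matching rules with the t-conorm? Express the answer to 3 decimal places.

0.905

R1: fast=0.95, ¬low=1−0.55=0.45; AND[a·b] → w = 0.4275
R2: fast=0.95, ¬rated=1−0.07=0.93; AND[a·b] → w = 0.8835
R3: nominal=0.63, low=0.55; OR[a + b − a·b] → w = 0.8335
R4: nominal=0.63 → w = 0.6300
R5: slow=0.81, ¬fast=1−0.95=0.05; OR[a + b − a·b] → w = 0.8195
Rules with consequent 'low': {R1, R3} → strengths 0.4275, 0.8335
Aggregate via t-conorm [a + b − a·b]: 0.9047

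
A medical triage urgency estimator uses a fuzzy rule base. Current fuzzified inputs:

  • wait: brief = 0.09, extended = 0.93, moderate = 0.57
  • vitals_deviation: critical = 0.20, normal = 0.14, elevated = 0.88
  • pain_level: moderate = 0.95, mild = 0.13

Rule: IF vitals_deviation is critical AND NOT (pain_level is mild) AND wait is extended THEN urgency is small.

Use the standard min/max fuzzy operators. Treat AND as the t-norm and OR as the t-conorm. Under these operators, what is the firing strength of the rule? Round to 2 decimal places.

firing strength: critical=0.20, ¬mild=1−0.13=0.87, extended=0.93; AND[min(a, b)] → w = 0.20

0.20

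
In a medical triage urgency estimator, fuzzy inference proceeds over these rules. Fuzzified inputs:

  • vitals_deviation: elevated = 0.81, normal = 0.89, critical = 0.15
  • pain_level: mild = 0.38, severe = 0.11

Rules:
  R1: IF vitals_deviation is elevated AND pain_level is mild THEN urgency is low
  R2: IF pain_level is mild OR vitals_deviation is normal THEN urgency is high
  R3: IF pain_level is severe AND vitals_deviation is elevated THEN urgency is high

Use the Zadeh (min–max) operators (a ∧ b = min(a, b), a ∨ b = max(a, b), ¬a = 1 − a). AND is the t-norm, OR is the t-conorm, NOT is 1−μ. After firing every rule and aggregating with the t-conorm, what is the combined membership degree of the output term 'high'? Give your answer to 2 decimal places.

R1: elevated=0.81, mild=0.38; AND[min(a, b)] → w = 0.38
R2: mild=0.38, normal=0.89; OR[max(a, b)] → w = 0.89
R3: severe=0.11, elevated=0.81; AND[min(a, b)] → w = 0.11
Rules with consequent 'high': {R2, R3} → strengths 0.89, 0.11
Aggregate via t-conorm [max(a, b)]: 0.89

0.89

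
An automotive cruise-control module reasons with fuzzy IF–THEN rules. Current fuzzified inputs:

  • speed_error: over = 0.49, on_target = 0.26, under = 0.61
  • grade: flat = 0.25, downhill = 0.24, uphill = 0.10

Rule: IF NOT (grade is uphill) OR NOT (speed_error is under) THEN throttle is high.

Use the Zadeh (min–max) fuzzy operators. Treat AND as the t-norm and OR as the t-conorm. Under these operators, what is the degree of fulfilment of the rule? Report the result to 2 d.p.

0.90

firing strength: ¬uphill=1−0.10=0.90, ¬under=1−0.61=0.39; OR[max(a, b)] → w = 0.90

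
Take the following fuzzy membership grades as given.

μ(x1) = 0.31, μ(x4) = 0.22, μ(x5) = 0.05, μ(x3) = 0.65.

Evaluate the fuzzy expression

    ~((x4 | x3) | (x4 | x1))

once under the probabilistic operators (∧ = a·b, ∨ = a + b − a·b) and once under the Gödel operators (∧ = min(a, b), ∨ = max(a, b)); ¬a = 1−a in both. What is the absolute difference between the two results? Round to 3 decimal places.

0.203

Under probabilistic:
  x4 | x3 = a + b − a·b on (0.2200, 0.6500) = 0.7270
  x4 | x1 = a + b − a·b on (0.2200, 0.3100) = 0.4618
  (x4 | x3) | (x4 | x1) = a + b − a·b on (0.7270, 0.4618) = 0.8531
  ~((x4 | x3) | (x4 | x1)) = 1 − 0.8531 = 0.1469
  → value = 0.1469
Under Gödel:
  x4 | x3 = max(a, b) on (0.22, 0.65) = 0.65
  x4 | x1 = max(a, b) on (0.22, 0.31) = 0.31
  (x4 | x3) | (x4 | x1) = max(a, b) on (0.65, 0.31) = 0.65
  ~((x4 | x3) | (x4 | x1)) = 1 − 0.65 = 0.35
  → value = 0.3500
|0.1469 − 0.3500| = 0.203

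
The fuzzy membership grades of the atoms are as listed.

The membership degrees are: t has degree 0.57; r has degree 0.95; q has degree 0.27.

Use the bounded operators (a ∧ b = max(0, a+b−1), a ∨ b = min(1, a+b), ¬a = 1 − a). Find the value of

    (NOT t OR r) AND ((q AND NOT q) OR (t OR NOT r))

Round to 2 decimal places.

NOT t = 1 − 0.57 = 0.43
NOT t OR r = min(1, a+b) on (0.43, 0.95) = 1.00
NOT q = 1 − 0.27 = 0.73
q AND NOT q = max(0, a+b−1) on (0.27, 0.73) = 0.00
NOT r = 1 − 0.95 = 0.05
t OR NOT r = min(1, a+b) on (0.57, 0.05) = 0.62
(q AND NOT q) OR (t OR NOT r) = min(1, a+b) on (0.00, 0.62) = 0.62
(NOT t OR r) AND ((q AND NOT q) OR (t OR NOT r)) = max(0, a+b−1) on (1.00, 0.62) = 0.62

0.62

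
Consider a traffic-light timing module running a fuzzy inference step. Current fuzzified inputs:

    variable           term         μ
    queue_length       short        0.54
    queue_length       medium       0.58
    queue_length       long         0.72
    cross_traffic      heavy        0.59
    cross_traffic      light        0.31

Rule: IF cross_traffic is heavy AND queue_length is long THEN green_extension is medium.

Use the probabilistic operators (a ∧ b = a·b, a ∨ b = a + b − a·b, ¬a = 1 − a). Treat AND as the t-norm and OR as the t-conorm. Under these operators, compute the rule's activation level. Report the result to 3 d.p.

firing strength: heavy=0.59, long=0.72; AND[a·b] → w = 0.4248

0.425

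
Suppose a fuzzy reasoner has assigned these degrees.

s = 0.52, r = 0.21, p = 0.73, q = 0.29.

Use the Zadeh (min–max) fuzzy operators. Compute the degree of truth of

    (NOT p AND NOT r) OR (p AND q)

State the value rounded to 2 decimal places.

NOT p = 1 − 0.73 = 0.27
NOT r = 1 − 0.21 = 0.79
NOT p AND NOT r = min(a, b) on (0.27, 0.79) = 0.27
p AND q = min(a, b) on (0.73, 0.29) = 0.29
(NOT p AND NOT r) OR (p AND q) = max(a, b) on (0.27, 0.29) = 0.29

0.29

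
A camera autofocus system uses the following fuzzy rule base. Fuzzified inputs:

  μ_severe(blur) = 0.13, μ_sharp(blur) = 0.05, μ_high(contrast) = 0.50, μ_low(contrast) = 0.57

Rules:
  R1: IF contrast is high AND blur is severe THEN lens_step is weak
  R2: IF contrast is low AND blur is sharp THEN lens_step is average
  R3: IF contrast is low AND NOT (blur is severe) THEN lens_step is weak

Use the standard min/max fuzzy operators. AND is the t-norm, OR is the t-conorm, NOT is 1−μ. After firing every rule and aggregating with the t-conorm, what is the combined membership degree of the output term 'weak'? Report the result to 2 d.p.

0.57

R1: high=0.50, severe=0.13; AND[min(a, b)] → w = 0.13
R2: low=0.57, sharp=0.05; AND[min(a, b)] → w = 0.05
R3: low=0.57, ¬severe=1−0.13=0.87; AND[min(a, b)] → w = 0.57
Rules with consequent 'weak': {R1, R3} → strengths 0.13, 0.57
Aggregate via t-conorm [max(a, b)]: 0.57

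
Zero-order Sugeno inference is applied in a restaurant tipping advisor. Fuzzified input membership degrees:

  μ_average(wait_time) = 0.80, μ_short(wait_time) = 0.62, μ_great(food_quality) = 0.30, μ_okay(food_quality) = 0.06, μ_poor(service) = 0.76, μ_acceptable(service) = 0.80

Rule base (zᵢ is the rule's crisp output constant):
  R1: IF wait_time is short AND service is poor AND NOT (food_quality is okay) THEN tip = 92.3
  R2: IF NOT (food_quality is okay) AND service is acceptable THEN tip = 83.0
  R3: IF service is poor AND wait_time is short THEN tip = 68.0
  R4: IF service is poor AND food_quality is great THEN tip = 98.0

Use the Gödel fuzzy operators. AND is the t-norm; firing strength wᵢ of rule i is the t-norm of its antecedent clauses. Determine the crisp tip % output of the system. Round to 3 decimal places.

R1 (z=92.3): short=0.62, poor=0.76, ¬okay=1−0.06=0.94; AND[min(a, b)] → w = 0.62
R2 (z=83.0): ¬okay=1−0.06=0.94, acceptable=0.80; AND[min(a, b)] → w = 0.80
R3 (z=68.0): poor=0.76, short=0.62; AND[min(a, b)] → w = 0.62
R4 (z=98.0): poor=0.76, great=0.30; AND[min(a, b)] → w = 0.30
Weighted average = (0.62·92.3 + 0.80·83.0 + 0.62·68.0 + 0.30·98.0) / (0.62 + 0.80 + 0.62 + 0.30)
  = 195.1860 / 2.3400 = 83.413

83.413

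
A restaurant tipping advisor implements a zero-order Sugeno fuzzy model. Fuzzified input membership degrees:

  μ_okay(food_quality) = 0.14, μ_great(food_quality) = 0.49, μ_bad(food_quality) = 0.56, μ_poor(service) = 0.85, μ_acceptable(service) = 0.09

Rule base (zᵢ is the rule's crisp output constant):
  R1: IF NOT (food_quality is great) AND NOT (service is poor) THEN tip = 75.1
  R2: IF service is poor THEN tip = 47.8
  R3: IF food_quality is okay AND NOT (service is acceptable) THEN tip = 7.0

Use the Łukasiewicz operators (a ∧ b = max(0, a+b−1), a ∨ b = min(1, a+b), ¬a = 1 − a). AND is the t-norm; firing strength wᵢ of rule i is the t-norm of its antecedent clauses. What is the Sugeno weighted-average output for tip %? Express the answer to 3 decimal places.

R1 (z=75.1): ¬great=1−0.49=0.51, ¬poor=1−0.85=0.15; AND[max(0, a+b−1)] → w = 0.00
R2 (z=47.8): poor=0.85 → w = 0.85
R3 (z=7.0): okay=0.14, ¬acceptable=1−0.09=0.91; AND[max(0, a+b−1)] → w = 0.05
Weighted average = (0.00·75.1 + 0.85·47.8 + 0.05·7.0) / (0.00 + 0.85 + 0.05)
  = 40.9800 / 0.9000 = 45.533

45.533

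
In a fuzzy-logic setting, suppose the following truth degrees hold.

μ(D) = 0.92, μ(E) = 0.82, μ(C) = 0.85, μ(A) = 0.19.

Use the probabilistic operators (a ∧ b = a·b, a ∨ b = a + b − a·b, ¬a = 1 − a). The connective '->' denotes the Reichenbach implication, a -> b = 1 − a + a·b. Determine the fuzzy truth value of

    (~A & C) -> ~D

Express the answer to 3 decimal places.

~A = 1 − 0.1900 = 0.8100
~A & C = a·b on (0.8100, 0.8500) = 0.6885
~D = 1 − 0.9200 = 0.0800
(~A & C) -> ~D  [Reichenbach: 1 − a + a·b] with a=0.6885, b=0.0800 → 0.3666

0.367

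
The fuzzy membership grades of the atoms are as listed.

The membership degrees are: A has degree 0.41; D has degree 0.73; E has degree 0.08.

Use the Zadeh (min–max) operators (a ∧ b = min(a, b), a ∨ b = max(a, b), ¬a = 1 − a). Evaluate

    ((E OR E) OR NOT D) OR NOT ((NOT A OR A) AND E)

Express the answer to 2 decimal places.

0.92

E OR E = max(a, b) on (0.08, 0.08) = 0.08
NOT D = 1 − 0.73 = 0.27
(E OR E) OR NOT D = max(a, b) on (0.08, 0.27) = 0.27
NOT A = 1 − 0.41 = 0.59
NOT A OR A = max(a, b) on (0.59, 0.41) = 0.59
(NOT A OR A) AND E = min(a, b) on (0.59, 0.08) = 0.08
NOT ((NOT A OR A) AND E) = 1 − 0.08 = 0.92
((E OR E) OR NOT D) OR NOT ((NOT A OR A) AND E) = max(a, b) on (0.27, 0.92) = 0.92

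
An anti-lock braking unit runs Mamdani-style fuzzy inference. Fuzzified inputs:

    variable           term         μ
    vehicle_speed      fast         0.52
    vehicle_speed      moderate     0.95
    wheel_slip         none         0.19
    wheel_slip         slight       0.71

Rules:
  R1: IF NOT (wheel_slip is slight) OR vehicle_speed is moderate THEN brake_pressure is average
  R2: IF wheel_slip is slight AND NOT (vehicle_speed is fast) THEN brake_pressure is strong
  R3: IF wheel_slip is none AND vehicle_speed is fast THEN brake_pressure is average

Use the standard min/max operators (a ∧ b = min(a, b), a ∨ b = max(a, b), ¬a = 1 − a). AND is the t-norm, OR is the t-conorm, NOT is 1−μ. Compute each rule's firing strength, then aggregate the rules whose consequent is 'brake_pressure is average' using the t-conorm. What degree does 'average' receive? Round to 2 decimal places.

R1: ¬slight=1−0.71=0.29, moderate=0.95; OR[max(a, b)] → w = 0.95
R2: slight=0.71, ¬fast=1−0.52=0.48; AND[min(a, b)] → w = 0.48
R3: none=0.19, fast=0.52; AND[min(a, b)] → w = 0.19
Rules with consequent 'average': {R1, R3} → strengths 0.95, 0.19
Aggregate via t-conorm [max(a, b)]: 0.95

0.95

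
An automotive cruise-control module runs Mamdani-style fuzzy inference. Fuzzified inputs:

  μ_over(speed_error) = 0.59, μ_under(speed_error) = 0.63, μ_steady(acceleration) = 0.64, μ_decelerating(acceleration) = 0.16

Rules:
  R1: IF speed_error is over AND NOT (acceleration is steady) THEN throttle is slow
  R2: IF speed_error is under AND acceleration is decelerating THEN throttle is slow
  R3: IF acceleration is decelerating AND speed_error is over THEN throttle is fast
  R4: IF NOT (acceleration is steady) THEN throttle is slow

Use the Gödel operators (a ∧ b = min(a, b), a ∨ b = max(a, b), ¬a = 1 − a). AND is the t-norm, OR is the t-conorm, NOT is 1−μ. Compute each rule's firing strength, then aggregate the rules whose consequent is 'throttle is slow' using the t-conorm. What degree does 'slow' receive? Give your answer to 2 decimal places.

0.36

R1: over=0.59, ¬steady=1−0.64=0.36; AND[min(a, b)] → w = 0.36
R2: under=0.63, decelerating=0.16; AND[min(a, b)] → w = 0.16
R3: decelerating=0.16, over=0.59; AND[min(a, b)] → w = 0.16
R4: ¬steady=1−0.64=0.36 → w = 0.36
Rules with consequent 'slow': {R1, R2, R4} → strengths 0.36, 0.16, 0.36
Aggregate via t-conorm [max(a, b)]: 0.36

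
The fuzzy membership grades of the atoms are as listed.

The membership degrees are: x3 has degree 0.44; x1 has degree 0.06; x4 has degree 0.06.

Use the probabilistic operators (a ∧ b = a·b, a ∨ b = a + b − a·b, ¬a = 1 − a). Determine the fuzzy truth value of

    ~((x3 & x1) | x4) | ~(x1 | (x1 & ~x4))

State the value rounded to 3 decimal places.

x3 & x1 = a·b on (0.4400, 0.0600) = 0.0264
(x3 & x1) | x4 = a + b − a·b on (0.0264, 0.0600) = 0.0848
~((x3 & x1) | x4) = 1 − 0.0848 = 0.9152
~x4 = 1 − 0.0600 = 0.9400
x1 & ~x4 = a·b on (0.0600, 0.9400) = 0.0564
x1 | (x1 & ~x4) = a + b − a·b on (0.0600, 0.0564) = 0.1130
~(x1 | (x1 & ~x4)) = 1 − 0.1130 = 0.8870
~((x3 & x1) | x4) | ~(x1 | (x1 & ~x4)) = a + b − a·b on (0.9152, 0.8870) = 0.9904

0.990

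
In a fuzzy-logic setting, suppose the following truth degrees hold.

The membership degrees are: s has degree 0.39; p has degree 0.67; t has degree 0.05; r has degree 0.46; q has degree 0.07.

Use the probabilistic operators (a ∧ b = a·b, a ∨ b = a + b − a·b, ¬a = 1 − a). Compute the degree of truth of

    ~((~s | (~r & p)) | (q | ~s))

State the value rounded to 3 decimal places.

0.090

~s = 1 − 0.3900 = 0.6100
~r = 1 − 0.4600 = 0.5400
~r & p = a·b on (0.5400, 0.6700) = 0.3618
~s | (~r & p) = a + b − a·b on (0.6100, 0.3618) = 0.7511
~s = 1 − 0.3900 = 0.6100
q | ~s = a + b − a·b on (0.0700, 0.6100) = 0.6373
(~s | (~r & p)) | (q | ~s) = a + b − a·b on (0.7511, 0.6373) = 0.9097
~((~s | (~r & p)) | (q | ~s)) = 1 − 0.9097 = 0.0903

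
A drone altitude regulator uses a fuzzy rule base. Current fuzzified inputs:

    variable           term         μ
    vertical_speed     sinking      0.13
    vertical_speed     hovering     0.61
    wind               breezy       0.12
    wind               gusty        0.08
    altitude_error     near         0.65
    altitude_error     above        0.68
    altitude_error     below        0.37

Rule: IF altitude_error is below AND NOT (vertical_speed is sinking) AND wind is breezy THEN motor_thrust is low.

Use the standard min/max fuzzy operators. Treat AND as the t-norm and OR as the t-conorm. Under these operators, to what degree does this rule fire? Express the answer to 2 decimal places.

0.12

firing strength: below=0.37, ¬sinking=1−0.13=0.87, breezy=0.12; AND[min(a, b)] → w = 0.12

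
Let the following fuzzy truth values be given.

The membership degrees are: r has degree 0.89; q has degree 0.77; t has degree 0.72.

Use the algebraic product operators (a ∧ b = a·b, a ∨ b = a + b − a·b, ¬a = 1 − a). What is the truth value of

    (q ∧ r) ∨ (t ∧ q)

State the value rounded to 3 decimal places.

q ∧ r = a·b on (0.7700, 0.8900) = 0.6853
t ∧ q = a·b on (0.7200, 0.7700) = 0.5544
(q ∧ r) ∨ (t ∧ q) = a + b − a·b on (0.6853, 0.5544) = 0.8598

0.860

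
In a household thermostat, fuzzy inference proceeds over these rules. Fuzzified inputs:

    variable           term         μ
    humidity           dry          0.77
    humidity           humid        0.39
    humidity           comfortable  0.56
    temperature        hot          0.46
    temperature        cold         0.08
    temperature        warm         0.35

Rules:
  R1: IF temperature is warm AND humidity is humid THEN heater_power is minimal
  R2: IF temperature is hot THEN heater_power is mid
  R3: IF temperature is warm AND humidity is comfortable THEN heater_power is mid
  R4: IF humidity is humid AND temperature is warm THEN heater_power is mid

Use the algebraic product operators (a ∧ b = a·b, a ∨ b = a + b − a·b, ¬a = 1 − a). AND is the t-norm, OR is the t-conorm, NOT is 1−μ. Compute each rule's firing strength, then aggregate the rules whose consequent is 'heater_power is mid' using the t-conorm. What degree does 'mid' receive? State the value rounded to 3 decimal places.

0.625

R1: warm=0.35, humid=0.39; AND[a·b] → w = 0.1365
R2: hot=0.46 → w = 0.4600
R3: warm=0.35, comfortable=0.56; AND[a·b] → w = 0.1960
R4: humid=0.39, warm=0.35; AND[a·b] → w = 0.1365
Rules with consequent 'mid': {R2, R3, R4} → strengths 0.4600, 0.1960, 0.1365
Aggregate via t-conorm [a + b − a·b]: 0.6251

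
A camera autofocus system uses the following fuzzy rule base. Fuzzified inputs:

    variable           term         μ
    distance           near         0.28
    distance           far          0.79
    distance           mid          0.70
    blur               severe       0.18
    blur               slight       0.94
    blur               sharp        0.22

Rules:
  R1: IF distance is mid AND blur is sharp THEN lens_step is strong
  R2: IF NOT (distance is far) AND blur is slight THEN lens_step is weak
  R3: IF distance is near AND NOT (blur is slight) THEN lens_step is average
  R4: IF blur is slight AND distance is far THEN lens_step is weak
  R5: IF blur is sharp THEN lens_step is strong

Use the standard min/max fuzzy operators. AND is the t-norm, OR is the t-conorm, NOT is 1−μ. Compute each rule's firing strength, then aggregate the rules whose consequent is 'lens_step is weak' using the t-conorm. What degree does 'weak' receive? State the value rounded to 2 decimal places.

0.79

R1: mid=0.70, sharp=0.22; AND[min(a, b)] → w = 0.22
R2: ¬far=1−0.79=0.21, slight=0.94; AND[min(a, b)] → w = 0.21
R3: near=0.28, ¬slight=1−0.94=0.06; AND[min(a, b)] → w = 0.06
R4: slight=0.94, far=0.79; AND[min(a, b)] → w = 0.79
R5: sharp=0.22 → w = 0.22
Rules with consequent 'weak': {R2, R4} → strengths 0.21, 0.79
Aggregate via t-conorm [max(a, b)]: 0.79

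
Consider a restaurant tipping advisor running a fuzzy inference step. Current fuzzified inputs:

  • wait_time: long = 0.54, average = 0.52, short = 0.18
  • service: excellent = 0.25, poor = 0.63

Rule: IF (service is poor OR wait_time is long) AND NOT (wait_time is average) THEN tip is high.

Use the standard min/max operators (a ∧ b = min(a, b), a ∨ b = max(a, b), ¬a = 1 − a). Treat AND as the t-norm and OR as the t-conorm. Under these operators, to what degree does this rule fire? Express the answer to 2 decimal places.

firing strength: (poor=0.63 OR long=0.54) = 0.63; AND[min(a, b)] with ¬average=1−0.52=0.48 → w = 0.48

0.48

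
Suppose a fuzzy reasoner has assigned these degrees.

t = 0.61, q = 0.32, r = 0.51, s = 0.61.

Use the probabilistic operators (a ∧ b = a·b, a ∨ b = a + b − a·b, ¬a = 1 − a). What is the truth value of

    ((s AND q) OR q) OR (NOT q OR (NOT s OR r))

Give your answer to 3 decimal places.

s AND q = a·b on (0.6100, 0.3200) = 0.1952
(s AND q) OR q = a + b − a·b on (0.1952, 0.3200) = 0.4527
NOT q = 1 − 0.3200 = 0.6800
NOT s = 1 − 0.6100 = 0.3900
NOT s OR r = a + b − a·b on (0.3900, 0.5100) = 0.7011
NOT q OR (NOT s OR r) = a + b − a·b on (0.6800, 0.7011) = 0.9044
((s AND q) OR q) OR (NOT q OR (NOT s OR r)) = a + b − a·b on (0.4527, 0.9044) = 0.9477

0.948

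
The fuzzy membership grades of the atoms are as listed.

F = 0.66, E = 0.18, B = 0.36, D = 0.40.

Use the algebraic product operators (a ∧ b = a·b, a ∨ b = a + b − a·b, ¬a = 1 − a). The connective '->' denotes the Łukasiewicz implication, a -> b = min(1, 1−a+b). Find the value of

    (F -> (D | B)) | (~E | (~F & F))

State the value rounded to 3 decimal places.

D | B = a + b − a·b on (0.4000, 0.3600) = 0.6160
F -> (D | B)  [Łukasiewicz: min(1, 1−a+b)] with a=0.6600, b=0.6160 → 0.9560
~E = 1 − 0.1800 = 0.8200
~F = 1 − 0.6600 = 0.3400
~F & F = a·b on (0.3400, 0.6600) = 0.2244
~E | (~F & F) = a + b − a·b on (0.8200, 0.2244) = 0.8604
(F -> (D | B)) | (~E | (~F & F)) = a + b − a·b on (0.9560, 0.8604) = 0.9939

0.994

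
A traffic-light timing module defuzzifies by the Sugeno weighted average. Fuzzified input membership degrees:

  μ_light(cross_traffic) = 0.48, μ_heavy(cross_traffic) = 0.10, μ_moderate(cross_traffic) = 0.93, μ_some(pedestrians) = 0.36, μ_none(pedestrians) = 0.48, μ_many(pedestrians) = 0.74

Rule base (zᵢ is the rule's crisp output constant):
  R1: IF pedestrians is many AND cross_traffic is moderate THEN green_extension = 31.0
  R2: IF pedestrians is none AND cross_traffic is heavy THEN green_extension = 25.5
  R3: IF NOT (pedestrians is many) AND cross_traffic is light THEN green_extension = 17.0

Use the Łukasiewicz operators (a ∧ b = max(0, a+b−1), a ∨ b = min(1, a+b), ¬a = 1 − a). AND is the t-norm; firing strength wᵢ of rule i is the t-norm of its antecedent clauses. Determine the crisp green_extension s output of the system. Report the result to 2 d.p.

R1 (z=31.0): many=0.74, moderate=0.93; AND[max(0, a+b−1)] → w = 0.67
R2 (z=25.5): none=0.48, heavy=0.10; AND[max(0, a+b−1)] → w = 0.00
R3 (z=17.0): ¬many=1−0.74=0.26, light=0.48; AND[max(0, a+b−1)] → w = 0.00
Weighted average = (0.67·31.0 + 0.00·25.5 + 0.00·17.0) / (0.67 + 0.00 + 0.00)
  = 20.7700 / 0.6700 = 31.00

31.00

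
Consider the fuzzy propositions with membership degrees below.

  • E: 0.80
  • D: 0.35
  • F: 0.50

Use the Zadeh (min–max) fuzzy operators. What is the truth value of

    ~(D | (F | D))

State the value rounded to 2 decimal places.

0.50

F | D = max(a, b) on (0.50, 0.35) = 0.50
D | (F | D) = max(a, b) on (0.35, 0.50) = 0.50
~(D | (F | D)) = 1 − 0.50 = 0.50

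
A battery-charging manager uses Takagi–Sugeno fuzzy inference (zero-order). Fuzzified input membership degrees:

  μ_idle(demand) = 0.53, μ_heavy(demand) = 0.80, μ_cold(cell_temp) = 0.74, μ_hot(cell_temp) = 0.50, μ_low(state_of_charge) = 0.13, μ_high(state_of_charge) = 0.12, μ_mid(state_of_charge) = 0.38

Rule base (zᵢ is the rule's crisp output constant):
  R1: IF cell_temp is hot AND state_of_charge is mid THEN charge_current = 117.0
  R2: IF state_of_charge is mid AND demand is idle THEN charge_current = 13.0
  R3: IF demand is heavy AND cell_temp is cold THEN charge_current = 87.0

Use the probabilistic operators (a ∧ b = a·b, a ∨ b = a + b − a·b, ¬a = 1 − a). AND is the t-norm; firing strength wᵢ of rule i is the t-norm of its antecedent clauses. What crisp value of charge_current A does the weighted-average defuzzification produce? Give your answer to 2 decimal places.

77.64

R1 (z=117.0): hot=0.50, mid=0.38; AND[a·b] → w = 0.1900
R2 (z=13.0): mid=0.38, idle=0.53; AND[a·b] → w = 0.2014
R3 (z=87.0): heavy=0.80, cold=0.74; AND[a·b] → w = 0.5920
Weighted average = (0.1900·117.0 + 0.2014·13.0 + 0.5920·87.0) / (0.1900 + 0.2014 + 0.5920)
  = 76.3522 / 0.9834 = 77.64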